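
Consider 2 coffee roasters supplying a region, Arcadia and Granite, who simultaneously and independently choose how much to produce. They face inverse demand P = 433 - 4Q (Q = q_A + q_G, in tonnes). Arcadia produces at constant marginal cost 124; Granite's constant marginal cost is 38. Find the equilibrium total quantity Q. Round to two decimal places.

58.67

Arcadia's profit: π_A = (433 - 4Q)q_A - (124q_A). Setting ∂π_A/∂q_A = 0: 309 - 8q_A - 4(q_G) = 0.
Granite's first-order condition: 395 - 8q_G - 4(q_A) = 0.
Best responses: q_A = (309 - 4q_G)/8, q_G = (395 - 4q_A)/8.
Substituting one into the other gives q_A = 223/12 and q_G = 481/12.
Total output Q = 223/12 + 481/12 = 176/3.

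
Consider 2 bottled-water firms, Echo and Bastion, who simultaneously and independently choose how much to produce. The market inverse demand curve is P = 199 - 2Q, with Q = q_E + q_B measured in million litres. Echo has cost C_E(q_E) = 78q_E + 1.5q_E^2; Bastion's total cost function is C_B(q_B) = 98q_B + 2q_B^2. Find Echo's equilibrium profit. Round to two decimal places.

759.48

Echo's profit: π_E = (199 - 2Q)q_E - (78q_E + (3/2)q_E²). Setting ∂π_E/∂q_E = 0: 121 - 7q_E - 2(q_B) = 0.
Bastion's first-order condition: 101 - 8q_B - 2(q_E) = 0.
Rearranging gives the reaction functions q_E = (121 - 2q_B)/7 and q_B = (101 - 2q_E)/8.
Substituting one into the other gives q_E = 383/26 and q_B = 465/52.
Price P = 199 - 2·(1231/52) = 151.6538.
Echo's profit: 151.6538·(383/26) - 78·(383/26) - (3/2)(383/26)² = 759.4845.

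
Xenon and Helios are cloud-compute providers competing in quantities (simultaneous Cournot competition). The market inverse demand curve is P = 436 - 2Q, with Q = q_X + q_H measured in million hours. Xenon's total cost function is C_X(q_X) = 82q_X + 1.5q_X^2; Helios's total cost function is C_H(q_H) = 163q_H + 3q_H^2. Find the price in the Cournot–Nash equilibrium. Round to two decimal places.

Xenon's profit: π_X = (436 - 2Q)q_X - (82q_X + (3/2)q_X²). Setting ∂π_X/∂q_X = 0: 354 - 7q_X - 2(q_H) = 0.
Helios's first-order condition: 273 - 10q_H - 2(q_X) = 0.
Rearranging gives the reaction functions q_X = (354 - 2q_H)/7 and q_H = (273 - 2q_X)/10.
Solving the pair: q_X = 499/11, q_H = 401/22.
Total output Q = 1399/22, so price P = 436 - 2·(1399/22) = 308.8182.

308.82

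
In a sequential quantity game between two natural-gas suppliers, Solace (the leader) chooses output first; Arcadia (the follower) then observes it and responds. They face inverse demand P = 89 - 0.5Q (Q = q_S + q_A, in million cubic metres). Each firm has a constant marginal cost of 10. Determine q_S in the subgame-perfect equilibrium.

79

Solve by backward induction. Given q_S, the follower Arcadia maximises π_A = (89 - (1/2)q_S - (1/2)q_A)q_A - 10q_A.
Setting the follower's marginal profit to zero, 79 - (1/2)q_S - q_A = 0, i.e. q_A = (79 - (1/2)q_S).
The leader anticipates this reaction. Substituting into P = 89 - 0.5Q gives P = 99/2 - (1/4)q_S, so π_S = (99/2 - (1/4)q_S)q_S - 10q_S.
Maximising: ∂π_S/∂q_S = 79/2 - (1/2)q_S = 0, giving q_S = 79.
Then q_A = (79 - (1/2)·79) = 79/2.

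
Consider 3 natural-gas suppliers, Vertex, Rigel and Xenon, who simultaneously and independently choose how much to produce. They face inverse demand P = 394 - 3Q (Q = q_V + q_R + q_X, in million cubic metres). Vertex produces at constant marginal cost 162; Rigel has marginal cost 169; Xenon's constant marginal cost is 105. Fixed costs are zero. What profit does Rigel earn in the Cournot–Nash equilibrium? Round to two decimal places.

494.08

Vertex's profit: π_V = (394 - 3Q)q_V - (162q_V). Setting ∂π_V/∂q_V = 0: 232 - 6q_V - 3(q_R + q_X) = 0.
Rigel's profit: π_R = (394 - 3Q)q_R - (169q_R). Setting ∂π_R/∂q_R = 0: 225 - 6q_R - 3(q_V + q_X) = 0.
Xenon's profit: π_X = (394 - 3Q)q_X - (105q_X). Setting ∂π_X/∂q_X = 0: 289 - 6q_X - 3(q_V + q_R) = 0.
Summing all 3 equations gives 746 − 12Q = 0, hence Q = 373/6.
Back-substituting: q_V = (232 − 373/2)/3 = 91/6, q_R = (225 − 373/2)/3 = 77/6, q_X = (289 − 373/2)/3 = 205/6.
Price P = 394 - 3·(373/6) = 415/2.
Rigel's profit: (415/2 - 169)·(77/6) = 494.0833.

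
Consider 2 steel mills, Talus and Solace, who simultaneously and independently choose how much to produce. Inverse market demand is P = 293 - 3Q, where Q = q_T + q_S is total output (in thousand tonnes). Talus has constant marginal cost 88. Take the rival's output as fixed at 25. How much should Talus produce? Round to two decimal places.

With the rival's output fixed at 25, Talus's profit is π_T = (293 - 3·25 - 3q_T)q_T - (88q_T) = (218 - 3q_T)q_T - (88q_T).
∂π_T/∂q_T = 130 - 6q_T = 0, so q_T = 65/3.

21.67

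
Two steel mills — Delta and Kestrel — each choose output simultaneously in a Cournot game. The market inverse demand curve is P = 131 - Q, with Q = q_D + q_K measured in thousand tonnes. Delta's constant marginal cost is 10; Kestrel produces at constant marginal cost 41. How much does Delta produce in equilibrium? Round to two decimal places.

Delta's profit: π_D = (131 - Q)q_D - (10q_D). Setting ∂π_D/∂q_D = 0: 121 - 2q_D - (q_K) = 0.
Kestrel's first-order condition: 90 - 2q_K - (q_D) = 0.
So q_D = (121 - q_K)/2 and q_K = (90 - q_D)/2.
Substituting one into the other gives q_D = 152/3 and q_K = 59/3.

50.67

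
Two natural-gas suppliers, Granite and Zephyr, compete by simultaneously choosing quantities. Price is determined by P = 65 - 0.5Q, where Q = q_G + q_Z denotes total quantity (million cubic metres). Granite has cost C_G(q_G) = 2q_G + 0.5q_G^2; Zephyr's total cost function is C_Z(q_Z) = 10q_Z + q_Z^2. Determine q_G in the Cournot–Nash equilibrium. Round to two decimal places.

Granite's profit: π_G = (65 - 0.5Q)q_G - (2q_G + (1/2)q_G²). Setting ∂π_G/∂q_G = 0: 63 - 2q_G - (1/2)(q_Z) = 0.
Zephyr's profit: π_Z = (65 - 0.5Q)q_Z - (10q_Z + q_Z²). Setting ∂π_Z/∂q_Z = 0: 55 - 3q_Z - (1/2)(q_G) = 0.
So q_G = (63 - (1/2)q_Z)/2 and q_Z = (55 - (1/2)q_G)/3.
Solving the pair: q_G = 646/23, q_Z = 314/23.

28.09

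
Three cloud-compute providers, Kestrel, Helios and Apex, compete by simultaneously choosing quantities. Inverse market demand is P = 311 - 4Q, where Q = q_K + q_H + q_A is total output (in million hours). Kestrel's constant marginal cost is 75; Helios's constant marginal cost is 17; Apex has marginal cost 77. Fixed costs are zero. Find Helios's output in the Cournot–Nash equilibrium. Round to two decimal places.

25.75

Kestrel's profit: π_K = (311 - 4Q)q_K - (75q_K). Setting ∂π_K/∂q_K = 0: 236 - 8q_K - 4(q_H + q_A) = 0.
Helios's first-order condition: 294 - 8q_H - 4(q_K + q_A) = 0.
Apex's profit: π_A = (311 - 4Q)q_A - (77q_A). Setting ∂π_A/∂q_A = 0: 234 - 8q_A - 4(q_K + q_H) = 0.
Adding the 3 conditions: 764 − 8Q − 8Q = 0, i.e. Q = 191/4.
Back-substituting: q_K = (236 − 191)/4 = 45/4, q_H = (294 − 191)/4 = 103/4, q_A = (234 − 191)/4 = 43/4.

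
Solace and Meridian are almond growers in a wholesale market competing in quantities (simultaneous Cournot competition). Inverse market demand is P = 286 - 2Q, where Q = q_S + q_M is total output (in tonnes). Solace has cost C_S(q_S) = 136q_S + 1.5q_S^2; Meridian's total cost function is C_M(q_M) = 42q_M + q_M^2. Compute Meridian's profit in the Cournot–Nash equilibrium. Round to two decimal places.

Solace's profit: π_S = (286 - 2Q)q_S - (136q_S + (3/2)q_S²). Setting ∂π_S/∂q_S = 0: 150 - 7q_S - 2(q_M) = 0.
Meridian's profit: π_M = (286 - 2Q)q_M - (42q_M + q_M²). Setting ∂π_M/∂q_M = 0: 244 - 6q_M - 2(q_S) = 0.
Best responses: q_S = (150 - 2q_M)/7, q_M = (244 - 2q_S)/6.
Substituting one into the other gives q_S = 206/19 and q_M = 704/19.
Price P = 286 - 2·(910/19) = 190.2105.
Meridian's profit: 190.2105·(704/19) - 42·(704/19) - (704/19)² = 4118.6925.

4118.69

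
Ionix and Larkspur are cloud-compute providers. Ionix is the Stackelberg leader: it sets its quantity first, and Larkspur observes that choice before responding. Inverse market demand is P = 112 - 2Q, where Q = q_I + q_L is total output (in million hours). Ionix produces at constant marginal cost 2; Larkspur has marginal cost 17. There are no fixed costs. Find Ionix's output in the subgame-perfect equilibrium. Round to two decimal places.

The follower Larkspur best-responds to any q_I: π_L = (112 - 2Q)q_L - 17q_L.
∂π_L/∂q_L = 95 - 2q_I - 4q_L = 0 gives the reaction function q_L = (95 - 2q_I)/4.
Ionix substitutes q_L(q_I) into its own profit: π_I = q_I(112 - 2q_I - (95 - 2q_I)/2) - 2q_I = (129/2 - q_I)q_I - 2q_I.
Maximising: ∂π_I/∂q_I = 125/2 - 2q_I = 0, giving q_I = 125/4.
Then q_L = (95 - 2·(125/4))/4 = 65/8.

31.25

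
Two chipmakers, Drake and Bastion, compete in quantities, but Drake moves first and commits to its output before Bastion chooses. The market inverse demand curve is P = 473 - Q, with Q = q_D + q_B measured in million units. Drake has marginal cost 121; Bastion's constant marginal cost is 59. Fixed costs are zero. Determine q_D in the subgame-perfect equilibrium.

The follower Bastion best-responds to any q_D: π_B = (473 - Q)q_B - 59q_B.
∂π_B/∂q_B = 414 - q_D - 2q_B = 0 gives the reaction function q_B = (414 - q_D)/2.
Drake substitutes q_B(q_D) into its own profit: π_D = q_D(473 - q_D - (414 - q_D)/2) - 121q_D = (266 - (1/2)q_D)q_D - 121q_D.
Maximising: ∂π_D/∂q_D = 145 - q_D = 0, giving q_D = 145.
Then q_B = (414 - 145)/2 = 269/2.

145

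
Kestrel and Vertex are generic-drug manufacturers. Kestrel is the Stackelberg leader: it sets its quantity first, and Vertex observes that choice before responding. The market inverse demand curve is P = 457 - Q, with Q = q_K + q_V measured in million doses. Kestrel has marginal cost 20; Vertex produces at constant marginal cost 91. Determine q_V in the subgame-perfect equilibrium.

Solve by backward induction. Given q_K, the follower Vertex maximises π_V = (457 - q_K - q_V)q_V - 91q_V.
∂π_V/∂q_V = 366 - q_K - 2q_V = 0 gives the reaction function q_V = (366 - q_K)/2.
Kestrel substitutes q_V(q_K) into its own profit: π_K = q_K(457 - q_K - (366 - q_K)/2) - 20q_K = (274 - (1/2)q_K)q_K - 20q_K.
Leader FOC: 254 - q_K = 0, so q_K = 254.
Then q_V = (366 - 254)/2 = 56.

56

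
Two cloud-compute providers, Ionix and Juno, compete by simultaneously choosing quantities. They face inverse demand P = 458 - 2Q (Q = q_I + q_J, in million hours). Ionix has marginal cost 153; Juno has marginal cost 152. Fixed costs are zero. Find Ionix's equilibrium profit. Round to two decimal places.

5134.22

Ionix's profit: π_I = (458 - 2Q)q_I - (153q_I). Setting ∂π_I/∂q_I = 0: 305 - 4q_I - 2(q_J) = 0.
Juno's profit: π_J = (458 - 2Q)q_J - (152q_J). Setting ∂π_J/∂q_J = 0: 306 - 4q_J - 2(q_I) = 0.
So q_I = (305 - 2q_J)/4 and q_J = (306 - 2q_I)/4.
Substituting one into the other gives q_I = 152/3 and q_J = 307/6.
Price P = 458 - 2·(611/6) = 763/3.
Ionix's profit: (763/3 - 153)·(152/3) = 5134.2222.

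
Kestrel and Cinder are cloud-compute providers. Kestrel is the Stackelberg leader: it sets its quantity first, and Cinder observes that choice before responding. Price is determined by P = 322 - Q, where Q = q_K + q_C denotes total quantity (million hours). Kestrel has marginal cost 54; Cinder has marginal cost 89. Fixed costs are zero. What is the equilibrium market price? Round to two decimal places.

The follower Cinder best-responds to any q_K: π_C = (322 - Q)q_C - 89q_C.
Setting the follower's marginal profit to zero, 233 - q_K - 2q_C = 0, i.e. q_C = (233 - q_K)/2.
Kestrel substitutes q_C(q_K) into its own profit: π_K = q_K(322 - q_K - (233 - q_K)/2) - 54q_K = (411/2 - (1/2)q_K)q_K - 54q_K.
Leader FOC: 303/2 - q_K = 0, so q_K = 303/2.
Then q_C = (233 - 303/2)/2 = 163/4.
Total output Q = 769/4, so price P = 322 - 769/4 = 519/4.

129.75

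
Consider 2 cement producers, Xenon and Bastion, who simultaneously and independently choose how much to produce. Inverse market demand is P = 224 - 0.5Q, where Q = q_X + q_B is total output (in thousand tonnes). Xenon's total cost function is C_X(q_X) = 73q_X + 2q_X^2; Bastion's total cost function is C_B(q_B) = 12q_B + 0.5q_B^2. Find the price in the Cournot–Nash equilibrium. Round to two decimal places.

Xenon's profit: π_X = (224 - 0.5Q)q_X - (73q_X + 2q_X²). Setting ∂π_X/∂q_X = 0: 151 - 5q_X - (1/2)(q_B) = 0.
Bastion's first-order condition: 212 - 2q_B - (1/2)(q_X) = 0.
Rearranging gives the reaction functions q_X = (151 - (1/2)q_B)/5 and q_B = (212 - (1/2)q_X)/2.
Substituting one into the other gives q_X = 784/39 and q_B = 100.9744.
Total output Q = 1574/13, so price P = 224 - (1/2)·(1574/13) = 163.4615.

163.46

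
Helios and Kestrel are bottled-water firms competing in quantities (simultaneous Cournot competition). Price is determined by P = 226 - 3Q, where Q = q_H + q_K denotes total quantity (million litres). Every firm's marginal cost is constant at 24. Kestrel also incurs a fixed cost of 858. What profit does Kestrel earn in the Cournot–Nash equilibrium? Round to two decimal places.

Each firm earns π_i = (226 - 3Q)q_i - 24q_i.
First-order condition (treating rivals' output as given): 202 - 6q_i - 3q_j = 0.
By symmetry each firm produces the same amount; substituting q_j = q_i yields q_i = 202/9.
Price P = 226 - 3·(404/9) = 274/3.
Kestrel's profit: (274/3 - 24)·(202/9) - 858 = 653.2593.

653.26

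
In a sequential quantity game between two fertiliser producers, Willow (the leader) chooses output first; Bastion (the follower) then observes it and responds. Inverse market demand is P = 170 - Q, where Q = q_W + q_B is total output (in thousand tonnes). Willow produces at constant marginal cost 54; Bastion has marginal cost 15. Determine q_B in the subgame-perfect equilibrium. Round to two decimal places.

58.25

The follower Bastion best-responds to any q_W: π_B = (170 - Q)q_B - 15q_B.
Follower FOC: 155 - q_W - 2q_B = 0, so q_B(q_W) = (155 - q_W)/2.
Willow substitutes q_B(q_W) into its own profit: π_W = q_W(170 - q_W - (155 - q_W)/2) - 54q_W = (185/2 - (1/2)q_W)q_W - 54q_W.
Maximising: ∂π_W/∂q_W = 77/2 - q_W = 0, giving q_W = 77/2.
Then q_B = (155 - 77/2)/2 = 233/4.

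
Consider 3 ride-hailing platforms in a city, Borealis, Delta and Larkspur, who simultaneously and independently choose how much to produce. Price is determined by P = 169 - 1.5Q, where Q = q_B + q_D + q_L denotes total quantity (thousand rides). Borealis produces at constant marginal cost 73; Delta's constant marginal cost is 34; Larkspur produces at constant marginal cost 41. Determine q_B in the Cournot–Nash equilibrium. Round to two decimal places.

4.17

Borealis's profit: π_B = (169 - 1.5Q)q_B - (73q_B). Setting ∂π_B/∂q_B = 0: 96 - 3q_B - (3/2)(q_D + q_L) = 0.
Delta's first-order condition: 135 - 3q_D - (3/2)(q_B + q_L) = 0.
Larkspur's profit: π_L = (169 - 1.5Q)q_L - (41q_L). Setting ∂π_L/∂q_L = 0: 128 - 3q_L - (3/2)(q_B + q_D) = 0.
Adding the 3 first-order conditions: 359 − 6Q = 0, so Q = 359/6.
Back-substituting: q_B = (96 − 359/4)/(3/2) = 25/6, q_D = (135 − 359/4)/(3/2) = 181/6, q_L = (128 − 359/4)/(3/2) = 51/2.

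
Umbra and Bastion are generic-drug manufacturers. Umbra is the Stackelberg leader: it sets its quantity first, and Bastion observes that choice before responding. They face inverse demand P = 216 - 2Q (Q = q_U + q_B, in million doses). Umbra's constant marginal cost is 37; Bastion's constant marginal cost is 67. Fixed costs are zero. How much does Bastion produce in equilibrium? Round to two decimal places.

The follower Bastion best-responds to any q_U: π_B = (216 - 2Q)q_B - 67q_B.
Setting the follower's marginal profit to zero, 149 - 2q_U - 4q_B = 0, i.e. q_B = (149 - 2q_U)/4.
The leader anticipates this reaction. Substituting into P = 216 - 2Q gives P = 283/2 - q_U, so π_U = (283/2 - q_U)q_U - 37q_U.
Leader FOC: 209/2 - 2q_U = 0, so q_U = 209/4.
Then q_B = (149 - 2·(209/4))/4 = 89/8.

11.13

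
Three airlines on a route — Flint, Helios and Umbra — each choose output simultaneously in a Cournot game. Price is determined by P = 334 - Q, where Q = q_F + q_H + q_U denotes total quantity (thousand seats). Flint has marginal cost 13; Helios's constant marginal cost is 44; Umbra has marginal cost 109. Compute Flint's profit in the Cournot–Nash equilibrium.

Flint's profit: π_F = (334 - Q)q_F - (13q_F). Setting ∂π_F/∂q_F = 0: 321 - 2q_F - (q_H + q_U) = 0.
Helios's first-order condition: 290 - 2q_H - (q_F + q_U) = 0.
Umbra's profit: π_U = (334 - Q)q_U - (109q_U). Setting ∂π_U/∂q_U = 0: 225 - 2q_U - (q_F + q_H) = 0.
Summing all 3 equations gives 836 − 4Q = 0, hence Q = 209.
Back-substituting: q_F = (321 − 209) = 112, q_H = (290 − 209) = 81, q_U = (225 − 209) = 16.
Price P = 334 - 209 = 125.
Flint's profit: (125 - 13)·112 = 12544.

12544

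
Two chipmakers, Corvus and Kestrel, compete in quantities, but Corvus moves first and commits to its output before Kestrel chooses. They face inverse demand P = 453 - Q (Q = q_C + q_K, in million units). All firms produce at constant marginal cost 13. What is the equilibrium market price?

Solve by backward induction. Given q_C, the follower Kestrel maximises π_K = (453 - q_C - q_K)q_K - 13q_K.
∂π_K/∂q_K = 440 - q_C - 2q_K = 0 gives the reaction function q_K = (440 - q_C)/2.
The leader anticipates this reaction. Substituting into P = 453 - Q gives P = 233 - (1/2)q_C, so π_C = (233 - (1/2)q_C)q_C - 13q_C.
Leader FOC: 220 - q_C = 0, so q_C = 220.
Then q_K = (440 - 220)/2 = 110.
Total output Q = 330, so price P = 453 - 330 = 123.

123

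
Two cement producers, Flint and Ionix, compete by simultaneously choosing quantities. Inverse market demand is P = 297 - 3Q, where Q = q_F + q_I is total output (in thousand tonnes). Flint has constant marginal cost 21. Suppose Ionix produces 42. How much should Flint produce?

25

With the rival's output fixed at 42, Flint's profit is π_F = (297 - 3·42 - 3q_F)q_F - (21q_F) = (171 - 3q_F)q_F - (21q_F).
∂π_F/∂q_F = 150 - 6q_F = 0, so q_F = 25.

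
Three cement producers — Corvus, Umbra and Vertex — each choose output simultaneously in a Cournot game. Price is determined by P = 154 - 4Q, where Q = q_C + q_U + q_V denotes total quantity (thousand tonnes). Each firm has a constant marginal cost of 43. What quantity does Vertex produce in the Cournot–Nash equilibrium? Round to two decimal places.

6.94

Each firm earns π_i = (154 - 4Q)q_i - 43q_i.
First-order condition (treating rivals' output as given): 111 - 8q_i - 4·Σ_{j≠i} q_j = 0.
With identical firms every q_j equals q_i, so Σ_{j≠i} q_j = 2q_i and 111 = 16q_i, giving q_i = 111/16.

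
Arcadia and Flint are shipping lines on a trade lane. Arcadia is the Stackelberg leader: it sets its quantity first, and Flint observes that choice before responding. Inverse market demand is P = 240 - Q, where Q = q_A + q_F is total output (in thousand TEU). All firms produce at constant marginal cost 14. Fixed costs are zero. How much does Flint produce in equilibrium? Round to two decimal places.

56.50

The follower Flint best-responds to any q_A: π_F = (240 - Q)q_F - 14q_F.
Setting the follower's marginal profit to zero, 226 - q_A - 2q_F = 0, i.e. q_F = (226 - q_A)/2.
Arcadia substitutes q_F(q_A) into its own profit: π_A = q_A(240 - q_A - (226 - q_A)/2) - 14q_A = (127 - (1/2)q_A)q_A - 14q_A.
Maximising: ∂π_A/∂q_A = 113 - q_A = 0, giving q_A = 113.
Then q_F = (226 - 113)/2 = 113/2.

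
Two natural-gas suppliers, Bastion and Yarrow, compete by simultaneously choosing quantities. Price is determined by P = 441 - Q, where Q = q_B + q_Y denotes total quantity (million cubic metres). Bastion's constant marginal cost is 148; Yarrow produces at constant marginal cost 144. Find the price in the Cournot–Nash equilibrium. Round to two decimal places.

Bastion's profit: π_B = (441 - Q)q_B - (148q_B). Setting ∂π_B/∂q_B = 0: 293 - 2q_B - (q_Y) = 0.
Yarrow's first-order condition: 297 - 2q_Y - (q_B) = 0.
So q_B = (293 - q_Y)/2 and q_Y = (297 - q_B)/2.
Solving the pair: q_B = 289/3, q_Y = 301/3.
Total output Q = 590/3, so price P = 441 - 590/3 = 733/3.

244.33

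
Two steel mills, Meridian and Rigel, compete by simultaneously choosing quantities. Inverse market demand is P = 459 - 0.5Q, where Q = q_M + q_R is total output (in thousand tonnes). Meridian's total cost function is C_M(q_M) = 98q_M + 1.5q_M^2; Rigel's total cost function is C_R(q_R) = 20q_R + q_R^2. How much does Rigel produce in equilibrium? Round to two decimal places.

134.09

Meridian's profit: π_M = (459 - 0.5Q)q_M - (98q_M + (3/2)q_M²). Setting ∂π_M/∂q_M = 0: 361 - 4q_M - (1/2)(q_R) = 0.
Rigel's profit: π_R = (459 - 0.5Q)q_R - (20q_R + q_R²). Setting ∂π_R/∂q_R = 0: 439 - 3q_R - (1/2)(q_M) = 0.
Rearranging gives the reaction functions q_M = (361 - (1/2)q_R)/4 and q_R = (439 - (1/2)q_M)/3.
Substituting one into the other gives q_M = 73.4894 and q_R = 134.0851.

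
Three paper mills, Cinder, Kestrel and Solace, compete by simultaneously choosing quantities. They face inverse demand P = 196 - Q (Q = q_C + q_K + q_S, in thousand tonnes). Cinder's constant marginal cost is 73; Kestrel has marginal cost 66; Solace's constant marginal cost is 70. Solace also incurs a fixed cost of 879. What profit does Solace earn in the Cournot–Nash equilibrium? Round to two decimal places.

97.56

Cinder's profit: π_C = (196 - Q)q_C - (73q_C). Setting ∂π_C/∂q_C = 0: 123 - 2q_C - (q_K + q_S) = 0.
Kestrel's profit: π_K = (196 - Q)q_K - (66q_K). Setting ∂π_K/∂q_K = 0: 130 - 2q_K - (q_C + q_S) = 0.
Solace's profit: π_S = (196 - Q)q_S - (70q_S). Setting ∂π_S/∂q_S = 0: 126 - 2q_S - (q_C + q_K) = 0.
Summing all 3 equations gives 379 − 4Q = 0, hence Q = 379/4.
Back-substituting: q_C = (123 − 379/4) = 113/4, q_K = (130 − 379/4) = 141/4, q_S = (126 − 379/4) = 125/4.
Price P = 196 - 379/4 = 405/4.
Solace's profit: (405/4 - 70)·(125/4) - 879 = 1561/16.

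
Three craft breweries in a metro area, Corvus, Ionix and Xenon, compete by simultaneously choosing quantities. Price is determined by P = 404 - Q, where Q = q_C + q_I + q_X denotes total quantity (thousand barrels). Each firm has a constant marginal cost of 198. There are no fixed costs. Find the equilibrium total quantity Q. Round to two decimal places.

A representative firm's profit is π_i = q_i(404 - Q) - 198q_i.
First-order condition (treating rivals' output as given): 206 - 2q_i - Σ_{j≠i} q_j = 0.
By symmetry each firm produces the same amount; substituting Σ_{j≠i} q_j = 2q_i yields q_i = 206/4 = 103/2.
Total output Q = 103/2 + 103/2 + 103/2 = 309/2.

154.50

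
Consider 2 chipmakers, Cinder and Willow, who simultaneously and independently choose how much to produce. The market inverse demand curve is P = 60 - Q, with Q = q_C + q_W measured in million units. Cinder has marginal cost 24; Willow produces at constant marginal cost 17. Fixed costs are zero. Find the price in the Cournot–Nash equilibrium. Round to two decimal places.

33.67

Cinder's profit: π_C = (60 - Q)q_C - (24q_C). Setting ∂π_C/∂q_C = 0: 36 - 2q_C - (q_W) = 0.
Willow's first-order condition: 43 - 2q_W - (q_C) = 0.
Rearranging gives the reaction functions q_C = (36 - q_W)/2 and q_W = (43 - q_C)/2.
Substituting one into the other gives q_C = 29/3 and q_W = 50/3.
Total output Q = 79/3, so price P = 60 - 79/3 = 101/3.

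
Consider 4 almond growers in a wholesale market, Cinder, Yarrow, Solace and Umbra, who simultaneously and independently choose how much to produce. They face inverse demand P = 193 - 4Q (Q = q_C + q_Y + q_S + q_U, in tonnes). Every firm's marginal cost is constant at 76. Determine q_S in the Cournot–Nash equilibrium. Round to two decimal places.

5.85

A representative firm's profit is π_i = q_i(193 - 4Q) - 76q_i.
Setting ∂π_i/∂q_i = 0 with rivals' quantities fixed: 117 - 8q_i - 4·Σ_{j≠i} q_j = 0.
By symmetry each firm produces the same amount; substituting Σ_{j≠i} q_j = 3q_i yields q_i = 117/20.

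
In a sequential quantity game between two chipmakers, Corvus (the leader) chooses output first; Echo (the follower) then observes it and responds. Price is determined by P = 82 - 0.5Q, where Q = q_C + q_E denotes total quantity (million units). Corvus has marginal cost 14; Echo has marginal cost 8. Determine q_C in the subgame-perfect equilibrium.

62

Solve by backward induction. Given q_C, the follower Echo maximises π_E = (82 - (1/2)q_C - (1/2)q_E)q_E - 8q_E.
∂π_E/∂q_E = 74 - (1/2)q_C - q_E = 0 gives the reaction function q_E = (74 - (1/2)q_C).
The leader anticipates this reaction. Substituting into P = 82 - 0.5Q gives P = 45 - (1/4)q_C, so π_C = (45 - (1/4)q_C)q_C - 14q_C.
Leader FOC: 31 - (1/2)q_C = 0, so q_C = 62.
Then q_E = (74 - (1/2)·62) = 43.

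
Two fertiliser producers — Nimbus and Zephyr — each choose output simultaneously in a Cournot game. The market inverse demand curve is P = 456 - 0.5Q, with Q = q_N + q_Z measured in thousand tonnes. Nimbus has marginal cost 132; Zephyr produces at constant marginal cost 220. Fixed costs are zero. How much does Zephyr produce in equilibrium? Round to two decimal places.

98.67

Nimbus's profit: π_N = (456 - 0.5Q)q_N - (132q_N). Setting ∂π_N/∂q_N = 0: 324 - q_N - (1/2)(q_Z) = 0.
Zephyr's first-order condition: 236 - q_Z - (1/2)(q_N) = 0.
So q_N = (324 - (1/2)q_Z) and q_Z = (236 - (1/2)q_N).
Substituting one into the other gives q_N = 824/3 and q_Z = 296/3.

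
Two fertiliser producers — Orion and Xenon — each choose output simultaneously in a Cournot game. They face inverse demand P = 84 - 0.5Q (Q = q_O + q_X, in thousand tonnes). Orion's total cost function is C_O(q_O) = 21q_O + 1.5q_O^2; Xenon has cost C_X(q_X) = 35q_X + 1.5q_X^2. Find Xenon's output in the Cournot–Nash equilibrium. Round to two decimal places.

10.44

Orion's profit: π_O = (84 - 0.5Q)q_O - (21q_O + (3/2)q_O²). Setting ∂π_O/∂q_O = 0: 63 - 4q_O - (1/2)(q_X) = 0.
Xenon's first-order condition: 49 - 4q_X - (1/2)(q_O) = 0.
Best responses: q_O = (63 - (1/2)q_X)/4, q_X = (49 - (1/2)q_O)/4.
Substituting one into the other gives q_O = 130/9 and q_X = 94/9.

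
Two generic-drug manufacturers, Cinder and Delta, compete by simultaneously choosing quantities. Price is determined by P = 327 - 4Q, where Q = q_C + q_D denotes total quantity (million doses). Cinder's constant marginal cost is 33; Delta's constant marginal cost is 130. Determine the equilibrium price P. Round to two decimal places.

Cinder's profit: π_C = (327 - 4Q)q_C - (33q_C). Setting ∂π_C/∂q_C = 0: 294 - 8q_C - 4(q_D) = 0.
Delta's first-order condition: 197 - 8q_D - 4(q_C) = 0.
So q_C = (294 - 4q_D)/8 and q_D = (197 - 4q_C)/8.
Solving the pair: q_C = 391/12, q_D = 25/3.
Total output Q = 491/12, so price P = 327 - 4·(491/12) = 490/3.

163.33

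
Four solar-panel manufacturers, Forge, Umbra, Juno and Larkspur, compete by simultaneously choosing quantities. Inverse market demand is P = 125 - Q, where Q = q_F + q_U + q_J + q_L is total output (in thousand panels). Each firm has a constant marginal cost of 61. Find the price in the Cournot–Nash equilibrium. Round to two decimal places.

A representative firm's profit is π_i = q_i(125 - Q) - 61q_i.
First-order condition (treating rivals' output as given): 64 - 2q_i - Σ_{j≠i} q_j = 0.
By symmetry each firm produces the same amount; substituting Σ_{j≠i} q_j = 3q_i yields q_i = 64/5.
Total output Q = 256/5, so price P = 125 - 256/5 = 369/5.

73.80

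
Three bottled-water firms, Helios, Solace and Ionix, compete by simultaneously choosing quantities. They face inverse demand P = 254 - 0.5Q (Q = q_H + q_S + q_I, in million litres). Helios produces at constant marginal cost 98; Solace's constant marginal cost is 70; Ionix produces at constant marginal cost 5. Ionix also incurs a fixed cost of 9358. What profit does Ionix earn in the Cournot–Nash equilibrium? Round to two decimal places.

Helios's profit: π_H = (254 - 0.5Q)q_H - (98q_H). Setting ∂π_H/∂q_H = 0: 156 - q_H - (1/2)(q_S + q_I) = 0.
Solace's first-order condition: 184 - q_S - (1/2)(q_H + q_I) = 0.
Ionix's first-order condition: 249 - q_I - (1/2)(q_H + q_S) = 0.
Adding the 3 conditions: 589 − Q − Q = 0, i.e. Q = 589/2.
Back-substituting: q_H = (156 − 589/4)/(1/2) = 35/2, q_S = (184 − 589/4)/(1/2) = 147/2, q_I = (249 − 589/4)/(1/2) = 407/2.
Price P = 254 - (1/2)·(589/2) = 427/4.
Ionix's profit: (427/4 - 5)·(407/2) - 9358 = 11348.1250.

11348.13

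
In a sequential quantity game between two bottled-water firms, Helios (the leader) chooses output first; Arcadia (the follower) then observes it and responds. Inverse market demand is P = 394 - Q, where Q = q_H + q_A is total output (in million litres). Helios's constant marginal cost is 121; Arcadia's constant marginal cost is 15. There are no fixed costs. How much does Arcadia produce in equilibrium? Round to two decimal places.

Solve by backward induction. Given q_H, the follower Arcadia maximises π_A = (394 - q_H - q_A)q_A - 15q_A.
Setting the follower's marginal profit to zero, 379 - q_H - 2q_A = 0, i.e. q_A = (379 - q_H)/2.
Helios substitutes q_A(q_H) into its own profit: π_H = q_H(394 - q_H - (379 - q_H)/2) - 121q_H = (409/2 - (1/2)q_H)q_H - 121q_H.
Maximising: ∂π_H/∂q_H = 167/2 - q_H = 0, giving q_H = 167/2.
Then q_A = (379 - 167/2)/2 = 591/4.

147.75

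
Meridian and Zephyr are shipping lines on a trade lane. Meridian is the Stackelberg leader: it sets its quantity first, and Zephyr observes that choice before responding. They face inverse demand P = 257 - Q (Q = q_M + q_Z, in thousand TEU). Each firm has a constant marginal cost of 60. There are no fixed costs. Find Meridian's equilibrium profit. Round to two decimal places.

The follower Zephyr best-responds to any q_M: π_Z = (257 - Q)q_Z - 60q_Z.
Setting the follower's marginal profit to zero, 197 - q_M - 2q_Z = 0, i.e. q_Z = (197 - q_M)/2.
Meridian substitutes q_Z(q_M) into its own profit: π_M = q_M(257 - q_M - (197 - q_M)/2) - 60q_M = (317/2 - (1/2)q_M)q_M - 60q_M.
Leader FOC: 197/2 - q_M = 0, so q_M = 197/2.
Then q_Z = (197 - 197/2)/2 = 197/4.
Price P = 257 - 591/4 = 437/4.
Meridian's profit: (437/4 - 60)·(197/2) = 4851.1250.

4851.13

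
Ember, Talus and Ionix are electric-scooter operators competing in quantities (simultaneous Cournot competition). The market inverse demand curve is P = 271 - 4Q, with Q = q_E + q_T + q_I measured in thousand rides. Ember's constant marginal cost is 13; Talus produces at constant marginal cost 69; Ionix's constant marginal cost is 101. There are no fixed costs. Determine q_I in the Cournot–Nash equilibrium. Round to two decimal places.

Ember's profit: π_E = (271 - 4Q)q_E - (13q_E). Setting ∂π_E/∂q_E = 0: 258 - 8q_E - 4(q_T + q_I) = 0.
Talus's first-order condition: 202 - 8q_T - 4(q_E + q_I) = 0.
Ionix's profit: π_I = (271 - 4Q)q_I - (101q_I). Setting ∂π_I/∂q_I = 0: 170 - 8q_I - 4(q_E + q_T) = 0.
Adding the 3 conditions: 630 − 8Q − 8Q = 0, i.e. Q = 315/8.
Back-substituting: q_E = (258 − 315/2)/4 = 201/8, q_T = (202 − 315/2)/4 = 89/8, q_I = (170 − 315/2)/4 = 25/8.

3.13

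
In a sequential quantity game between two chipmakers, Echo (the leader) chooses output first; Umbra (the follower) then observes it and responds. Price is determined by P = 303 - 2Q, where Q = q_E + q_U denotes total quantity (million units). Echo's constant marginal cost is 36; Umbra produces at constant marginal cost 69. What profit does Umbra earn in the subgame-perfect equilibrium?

The follower Umbra best-responds to any q_E: π_U = (303 - 2Q)q_U - 69q_U.
Follower FOC: 234 - 2q_E - 4q_U = 0, so q_U(q_E) = (234 - 2q_E)/4.
The leader anticipates this reaction. Substituting into P = 303 - 2Q gives P = 186 - q_E, so π_E = (186 - q_E)q_E - 36q_E.
Leader FOC: 150 - 2q_E = 0, so q_E = 75.
Then q_U = (234 - 2·75)/4 = 21.
Price P = 303 - 2·96 = 111.
Umbra's profit: (111 - 69)·21 = 882.

882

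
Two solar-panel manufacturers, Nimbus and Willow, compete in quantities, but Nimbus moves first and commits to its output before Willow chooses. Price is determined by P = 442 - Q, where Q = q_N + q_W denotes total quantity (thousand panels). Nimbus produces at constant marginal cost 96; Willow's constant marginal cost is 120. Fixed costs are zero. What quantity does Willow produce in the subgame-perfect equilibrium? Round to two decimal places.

68.50

The follower Willow best-responds to any q_N: π_W = (442 - Q)q_W - 120q_W.
∂π_W/∂q_W = 322 - q_N - 2q_W = 0 gives the reaction function q_W = (322 - q_N)/2.
Nimbus substitutes q_W(q_N) into its own profit: π_N = q_N(442 - q_N - (322 - q_N)/2) - 96q_N = (281 - (1/2)q_N)q_N - 96q_N.
Maximising: ∂π_N/∂q_N = 185 - q_N = 0, giving q_N = 185.
Then q_W = (322 - 185)/2 = 137/2.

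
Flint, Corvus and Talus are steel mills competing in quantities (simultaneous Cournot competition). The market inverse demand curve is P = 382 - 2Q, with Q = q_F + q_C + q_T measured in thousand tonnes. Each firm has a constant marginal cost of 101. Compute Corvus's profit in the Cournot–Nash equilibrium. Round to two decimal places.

2467.53

Each firm earns π_i = (382 - 2Q)q_i - 101q_i.
Setting ∂π_i/∂q_i = 0 with rivals' quantities fixed: 281 - 4q_i - 2·Σ_{j≠i} q_j = 0.
By symmetry each firm produces the same amount; substituting Σ_{j≠i} q_j = 2q_i yields q_i = 281/8.
Price P = 382 - 2·(843/8) = 685/4.
Corvus's profit: (685/4 - 101)·(281/8) = 2467.5313.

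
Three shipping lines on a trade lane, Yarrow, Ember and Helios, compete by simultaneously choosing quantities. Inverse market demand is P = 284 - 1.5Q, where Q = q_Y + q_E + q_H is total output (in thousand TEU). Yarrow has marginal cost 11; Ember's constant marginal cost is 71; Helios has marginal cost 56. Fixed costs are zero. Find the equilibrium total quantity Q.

119

Yarrow's profit: π_Y = (284 - 1.5Q)q_Y - (11q_Y). Setting ∂π_Y/∂q_Y = 0: 273 - 3q_Y - (3/2)(q_E + q_H) = 0.
Ember's profit: π_E = (284 - 1.5Q)q_E - (71q_E). Setting ∂π_E/∂q_E = 0: 213 - 3q_E - (3/2)(q_Y + q_H) = 0.
Helios's first-order condition: 228 - 3q_H - (3/2)(q_Y + q_E) = 0.
Summing all 3 equations gives 714 − 6Q = 0, hence Q = 119.
Back-substituting: q_Y = (273 − 357/2)/(3/2) = 63, q_E = (213 − 357/2)/(3/2) = 23, q_H = (228 − 357/2)/(3/2) = 33.
Total output Q = 63 + 23 + 33 = 119.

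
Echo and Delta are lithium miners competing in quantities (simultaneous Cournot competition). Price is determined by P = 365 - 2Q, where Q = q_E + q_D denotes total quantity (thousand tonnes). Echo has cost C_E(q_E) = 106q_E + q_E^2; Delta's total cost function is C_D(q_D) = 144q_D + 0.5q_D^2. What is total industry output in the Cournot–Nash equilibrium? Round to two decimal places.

63.88

Echo's profit: π_E = (365 - 2Q)q_E - (106q_E + q_E²). Setting ∂π_E/∂q_E = 0: 259 - 6q_E - 2(q_D) = 0.
Delta's profit: π_D = (365 - 2Q)q_D - (144q_D + (1/2)q_D²). Setting ∂π_D/∂q_D = 0: 221 - 5q_D - 2(q_E) = 0.
Best responses: q_E = (259 - 2q_D)/6, q_D = (221 - 2q_E)/5.
Solving the pair: q_E = 853/26, q_D = 404/13.
Total output Q = 853/26 + 404/13 = 1661/26.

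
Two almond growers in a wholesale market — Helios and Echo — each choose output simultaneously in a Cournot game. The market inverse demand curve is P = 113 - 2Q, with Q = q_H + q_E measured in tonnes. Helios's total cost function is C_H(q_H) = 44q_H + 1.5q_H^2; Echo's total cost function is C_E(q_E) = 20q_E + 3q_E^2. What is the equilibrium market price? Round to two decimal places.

82.18

Helios's profit: π_H = (113 - 2Q)q_H - (44q_H + (3/2)q_H²). Setting ∂π_H/∂q_H = 0: 69 - 7q_H - 2(q_E) = 0.
Echo's first-order condition: 93 - 10q_E - 2(q_H) = 0.
Rearranging gives the reaction functions q_H = (69 - 2q_E)/7 and q_E = (93 - 2q_H)/10.
Solving the pair: q_H = 84/11, q_E = 171/22.
Total output Q = 339/22, so price P = 113 - 2·(339/22) = 904/11.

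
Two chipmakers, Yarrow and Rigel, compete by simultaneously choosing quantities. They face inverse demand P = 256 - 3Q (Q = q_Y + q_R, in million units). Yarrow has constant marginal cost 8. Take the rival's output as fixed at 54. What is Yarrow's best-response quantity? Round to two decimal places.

14.33

With the rival's output fixed at 54, Yarrow's profit is π_Y = (256 - 3·54 - 3q_Y)q_Y - (8q_Y) = (94 - 3q_Y)q_Y - (8q_Y).
∂π_Y/∂q_Y = 86 - 6q_Y = 0, so q_Y = 43/3.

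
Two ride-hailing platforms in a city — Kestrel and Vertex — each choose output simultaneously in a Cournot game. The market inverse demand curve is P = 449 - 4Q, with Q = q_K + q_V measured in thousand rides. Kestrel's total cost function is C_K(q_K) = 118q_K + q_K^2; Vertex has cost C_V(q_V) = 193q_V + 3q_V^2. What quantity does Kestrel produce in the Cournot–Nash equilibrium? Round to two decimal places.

Kestrel's profit: π_K = (449 - 4Q)q_K - (118q_K + q_K²). Setting ∂π_K/∂q_K = 0: 331 - 10q_K - 4(q_V) = 0.
Vertex's profit: π_V = (449 - 4Q)q_V - (193q_V + 3q_V²). Setting ∂π_V/∂q_V = 0: 256 - 14q_V - 4(q_K) = 0.
So q_K = (331 - 4q_V)/10 and q_V = (256 - 4q_K)/14.
Solving the pair: q_K = 1805/62, q_V = 309/31.

29.11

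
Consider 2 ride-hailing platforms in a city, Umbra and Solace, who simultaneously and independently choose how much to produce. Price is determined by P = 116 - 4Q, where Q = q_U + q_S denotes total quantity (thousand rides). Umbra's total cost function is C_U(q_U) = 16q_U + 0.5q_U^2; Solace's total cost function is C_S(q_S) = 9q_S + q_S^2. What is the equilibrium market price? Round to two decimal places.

Umbra's profit: π_U = (116 - 4Q)q_U - (16q_U + (1/2)q_U²). Setting ∂π_U/∂q_U = 0: 100 - 9q_U - 4(q_S) = 0.
Solace's profit: π_S = (116 - 4Q)q_S - (9q_S + q_S²). Setting ∂π_S/∂q_S = 0: 107 - 10q_S - 4(q_U) = 0.
So q_U = (100 - 4q_S)/9 and q_S = (107 - 4q_U)/10.
Substituting one into the other gives q_U = 286/37 and q_S = 563/74.
Total output Q = 1135/74, so price P = 116 - 4·(1135/74) = 54.6486.

54.65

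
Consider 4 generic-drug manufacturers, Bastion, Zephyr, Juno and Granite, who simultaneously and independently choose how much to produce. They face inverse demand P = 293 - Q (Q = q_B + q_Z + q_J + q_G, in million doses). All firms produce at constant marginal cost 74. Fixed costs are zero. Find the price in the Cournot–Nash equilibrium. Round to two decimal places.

117.80

A representative firm's profit is π_i = q_i(293 - Q) - 74q_i.
First-order condition (treating rivals' output as given): 219 - 2q_i - Σ_{j≠i} q_j = 0.
With identical firms every q_j equals q_i, so Σ_{j≠i} q_j = 3q_i and 219 = 5q_i, giving q_i = 219/5.
Total output Q = 876/5, so price P = 293 - 876/5 = 589/5.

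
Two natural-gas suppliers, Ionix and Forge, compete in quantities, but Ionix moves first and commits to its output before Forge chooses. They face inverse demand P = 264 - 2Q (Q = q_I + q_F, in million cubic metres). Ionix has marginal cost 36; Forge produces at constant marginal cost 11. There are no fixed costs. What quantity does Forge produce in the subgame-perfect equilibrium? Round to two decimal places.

37.88

The follower Forge best-responds to any q_I: π_F = (264 - 2Q)q_F - 11q_F.
Setting the follower's marginal profit to zero, 253 - 2q_I - 4q_F = 0, i.e. q_F = (253 - 2q_I)/4.
The leader anticipates this reaction. Substituting into P = 264 - 2Q gives P = 275/2 - q_I, so π_I = (275/2 - q_I)q_I - 36q_I.
Leader FOC: 203/2 - 2q_I = 0, so q_I = 203/4.
Then q_F = (253 - 2·(203/4))/4 = 303/8.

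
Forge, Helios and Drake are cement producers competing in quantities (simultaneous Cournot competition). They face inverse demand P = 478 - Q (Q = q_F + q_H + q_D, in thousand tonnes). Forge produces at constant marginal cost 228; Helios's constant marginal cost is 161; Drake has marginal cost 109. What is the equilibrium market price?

244

Forge's profit: π_F = (478 - Q)q_F - (228q_F). Setting ∂π_F/∂q_F = 0: 250 - 2q_F - (q_H + q_D) = 0.
Helios's profit: π_H = (478 - Q)q_H - (161q_H). Setting ∂π_H/∂q_H = 0: 317 - 2q_H - (q_F + q_D) = 0.
Drake's profit: π_D = (478 - Q)q_D - (109q_D). Setting ∂π_D/∂q_D = 0: 369 - 2q_D - (q_F + q_H) = 0.
Adding the 3 conditions: 936 − 2Q − 2Q = 0, i.e. Q = 234.
Back-substituting: q_F = (250 − 234) = 16, q_H = (317 − 234) = 83, q_D = (369 − 234) = 135.
Total output Q = 234, so price P = 478 - 234 = 244.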